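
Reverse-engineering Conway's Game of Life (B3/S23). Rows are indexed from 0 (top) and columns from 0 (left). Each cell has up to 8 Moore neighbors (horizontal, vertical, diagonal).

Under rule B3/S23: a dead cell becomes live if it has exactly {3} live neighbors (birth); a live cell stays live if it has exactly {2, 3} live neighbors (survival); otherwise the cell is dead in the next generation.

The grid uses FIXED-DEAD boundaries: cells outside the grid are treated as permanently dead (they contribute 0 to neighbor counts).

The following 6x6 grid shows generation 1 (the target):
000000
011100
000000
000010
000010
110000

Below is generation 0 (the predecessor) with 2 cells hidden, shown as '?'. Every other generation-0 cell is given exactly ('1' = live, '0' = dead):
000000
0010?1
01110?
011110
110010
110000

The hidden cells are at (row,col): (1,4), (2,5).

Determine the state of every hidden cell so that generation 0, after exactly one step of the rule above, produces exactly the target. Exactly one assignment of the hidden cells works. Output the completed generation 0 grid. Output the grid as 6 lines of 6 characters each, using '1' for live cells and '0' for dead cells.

Hidden generation-0 cells (in order): (1,4), (2,5).
A hidden cell only influences target cells in its own 3x3 neighborhood. Try each of the 2^2 = 4 assignments, step the completed generation 0 forward once under B3/S23, and compare with the target:
  (1,4)=0 (2,5)=0 -> step reproduces the target at every cell -> ACCEPT
  (1,4)=0 (2,5)=1 -> step gives (1,4)='1' but target has '0' -> reject
  (1,4)=1 (2,5)=0 -> step gives (1,3)='0' but target has '1' -> reject
  (1,4)=1 (2,5)=1 -> step gives (1,3)='0' but target has '1' -> reject
Unique solution: (1,4)=dead, (2,5)=dead.
Check: live-neighbor counts of every cell in the completed generation 0:
011111
133320
246542
456532
455422
332111
Applying B3/S23 to generation 0 with these counts gives:
000000
011100
000000
000010
000010
110000
which matches the target exactly.

Answer: 000000
001001
011100
011110
110010
110000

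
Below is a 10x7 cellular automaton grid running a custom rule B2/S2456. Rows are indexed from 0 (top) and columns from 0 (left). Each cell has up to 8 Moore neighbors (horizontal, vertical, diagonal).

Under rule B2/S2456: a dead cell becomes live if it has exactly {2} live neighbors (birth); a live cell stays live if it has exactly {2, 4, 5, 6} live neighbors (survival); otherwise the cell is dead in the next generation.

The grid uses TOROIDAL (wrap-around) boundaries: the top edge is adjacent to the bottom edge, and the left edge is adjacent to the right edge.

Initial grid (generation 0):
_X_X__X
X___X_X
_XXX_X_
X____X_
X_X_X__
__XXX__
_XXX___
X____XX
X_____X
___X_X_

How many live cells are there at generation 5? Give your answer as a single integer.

Answer: 21

Derivation:
Simulating step by step:
Generation 0 (given above): 28 live cells
Generation 1: 22 live cells
___X___
X______
__XX___
X____X_
__X____
X_XX_X_
__XX___
X__XXXX
_X____X
_X___X_
Generation 2: 24 live cells
XXX_X_X
_X__X__
X___X__
____X_X
X_X__X_
__XX__X
__XX___
_______
_X_X__X
____X_X
Generation 3: 26 live cells
X_X_X_X
_X__X__
XX__X_X
____X__
X_X____
X_XX_XX
_X__X__
XX__X__
__X_X__
____X__
Generation 4: 20 live cells
X___X__
_X__X__
_XX_X__
__X____
X_X____
_____X_
_X_____
X___X__
X___X__
X_X_X_X
Generation 5: 21 live cells
__X_X__
____X__
X____X_
X______
___X__X
X_X___X
X___XXX
X__X_XX
____X__
____X__
Population at generation 5: 21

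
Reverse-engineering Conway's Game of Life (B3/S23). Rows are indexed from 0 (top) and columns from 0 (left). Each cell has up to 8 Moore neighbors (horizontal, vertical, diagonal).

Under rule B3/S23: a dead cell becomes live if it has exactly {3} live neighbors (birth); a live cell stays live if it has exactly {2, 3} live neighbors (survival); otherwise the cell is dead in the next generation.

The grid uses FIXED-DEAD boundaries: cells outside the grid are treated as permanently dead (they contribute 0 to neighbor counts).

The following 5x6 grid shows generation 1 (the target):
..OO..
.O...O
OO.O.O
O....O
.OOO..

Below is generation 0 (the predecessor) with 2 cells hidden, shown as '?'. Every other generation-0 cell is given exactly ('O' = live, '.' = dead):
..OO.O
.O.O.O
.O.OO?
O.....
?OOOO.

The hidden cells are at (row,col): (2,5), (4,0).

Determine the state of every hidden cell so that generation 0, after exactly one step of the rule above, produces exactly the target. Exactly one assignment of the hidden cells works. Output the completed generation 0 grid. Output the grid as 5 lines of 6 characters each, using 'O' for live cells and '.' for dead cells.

Hidden generation-0 cells (in order): (2,5), (4,0).
A hidden cell only influences target cells in its own 3x3 neighborhood. Try each of the 2^2 = 4 assignments, step the completed generation 0 forward once under B3/S23, and compare with the target:
  (2,5)=. (4,0)=. -> step gives (2,4)='O' but target has '.' -> reject
  (2,5)=. (4,0)=O -> step gives (2,4)='O' but target has '.' -> reject
  (2,5)=O (4,0)=. -> step reproduces the target at every cell -> ACCEPT
  (2,5)=O (4,0)=O -> step gives (4,0)='O' but target has '.' -> reject
Unique solution: (2,5)=live, (4,0)=dead.
Check: live-neighbor counts of every cell in the completed generation 0:
123241
226473
324242
245553
222211
Applying B3/S23 to generation 0 with these counts gives:
..OO..
.O...O
OO.O.O
O....O
.OOO..
which matches the target exactly.

Answer: ..OO.O
.O.O.O
.O.OOO
O.....
.OOOO.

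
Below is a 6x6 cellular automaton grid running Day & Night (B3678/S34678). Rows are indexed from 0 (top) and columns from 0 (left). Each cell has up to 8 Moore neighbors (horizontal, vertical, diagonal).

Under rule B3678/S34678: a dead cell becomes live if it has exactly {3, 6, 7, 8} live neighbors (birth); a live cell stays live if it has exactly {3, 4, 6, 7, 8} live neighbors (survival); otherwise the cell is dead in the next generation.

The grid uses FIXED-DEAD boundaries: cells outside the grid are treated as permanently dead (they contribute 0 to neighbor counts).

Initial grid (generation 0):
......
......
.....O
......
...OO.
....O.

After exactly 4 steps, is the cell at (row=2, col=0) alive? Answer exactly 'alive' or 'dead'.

Answer: dead

Derivation:
Simulating step by step:
Generation 0 (given above): 4 live cells
Generation 1: 2 live cells
......
......
......
....O.
......
...O..
Generation 2: 0 live cells
......
......
......
......
......
......
Generation 3: 0 live cells
......
......
......
......
......
......
Generation 4: 0 live cells
......
......
......
......
......
......

Cell (2,0) at generation 4: 0 -> dead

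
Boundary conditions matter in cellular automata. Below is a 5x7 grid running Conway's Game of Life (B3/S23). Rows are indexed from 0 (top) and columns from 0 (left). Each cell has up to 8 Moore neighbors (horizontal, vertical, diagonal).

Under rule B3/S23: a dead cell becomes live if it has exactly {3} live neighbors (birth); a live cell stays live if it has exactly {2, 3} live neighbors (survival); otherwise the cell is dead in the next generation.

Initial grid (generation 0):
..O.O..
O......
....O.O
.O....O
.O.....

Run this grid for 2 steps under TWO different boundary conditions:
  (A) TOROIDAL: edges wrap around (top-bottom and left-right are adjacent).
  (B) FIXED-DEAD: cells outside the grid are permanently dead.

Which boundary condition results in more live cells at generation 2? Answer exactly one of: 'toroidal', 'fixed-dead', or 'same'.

Answer: toroidal

Derivation:
Under TOROIDAL boundary, generation 2:
OO.....
....OOO
.....OO
OO...O.
OOO....
Population = 13

Under FIXED-DEAD boundary, generation 2:
.......
....O..
.....OO
.......
.......
Population = 3

Comparison: toroidal=13, fixed-dead=3 -> toroidal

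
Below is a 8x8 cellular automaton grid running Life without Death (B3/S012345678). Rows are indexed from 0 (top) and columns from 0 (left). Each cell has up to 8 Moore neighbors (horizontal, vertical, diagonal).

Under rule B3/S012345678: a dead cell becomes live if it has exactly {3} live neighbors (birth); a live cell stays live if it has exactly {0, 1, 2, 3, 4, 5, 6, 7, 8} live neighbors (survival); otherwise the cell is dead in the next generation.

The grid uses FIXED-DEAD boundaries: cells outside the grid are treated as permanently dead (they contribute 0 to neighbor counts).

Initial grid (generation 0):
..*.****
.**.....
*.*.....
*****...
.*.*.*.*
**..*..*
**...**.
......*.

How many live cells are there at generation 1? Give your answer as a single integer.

Answer: 34

Derivation:
Simulating step by step:
Generation 0 (given above): 27 live cells
Generation 1: 34 live cells
.*******
.**..**.
*.*.....
*****...
.*.*.***
**..*..*
**...***
.....**.
Population at generation 1: 34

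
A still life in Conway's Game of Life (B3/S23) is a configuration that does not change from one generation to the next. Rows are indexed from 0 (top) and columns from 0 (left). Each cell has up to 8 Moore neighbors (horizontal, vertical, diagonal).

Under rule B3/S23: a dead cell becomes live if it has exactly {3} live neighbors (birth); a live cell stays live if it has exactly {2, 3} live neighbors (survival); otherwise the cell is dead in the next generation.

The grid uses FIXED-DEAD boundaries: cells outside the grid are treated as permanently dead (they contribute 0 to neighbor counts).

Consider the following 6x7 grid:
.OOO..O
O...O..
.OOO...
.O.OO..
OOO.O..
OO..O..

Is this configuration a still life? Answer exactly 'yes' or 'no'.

Compute generation 1 and compare to generation 0 (given above):
Generation 1:
.OOO...
O...O..
OO.....
....O..
....OO.
O.OO...
Cell (0,6) differs: gen0=1 vs gen1=0 -> NOT a still life.

Answer: no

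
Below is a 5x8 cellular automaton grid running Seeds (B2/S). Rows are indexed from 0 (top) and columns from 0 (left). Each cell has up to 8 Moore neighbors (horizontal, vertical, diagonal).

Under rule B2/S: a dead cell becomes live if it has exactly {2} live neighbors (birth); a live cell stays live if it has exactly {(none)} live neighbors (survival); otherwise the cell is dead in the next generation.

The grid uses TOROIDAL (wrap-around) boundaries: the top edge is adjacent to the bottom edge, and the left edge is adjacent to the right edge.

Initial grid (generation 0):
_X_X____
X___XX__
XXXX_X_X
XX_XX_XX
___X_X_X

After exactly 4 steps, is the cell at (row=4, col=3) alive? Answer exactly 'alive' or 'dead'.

Simulating step by step:
Generation 0 (given above): 20 live cells
Generation 1: 1 live cells
_______X
________
________
________
________
Generation 2: 0 live cells
________
________
________
________
________
Generation 3: 0 live cells
________
________
________
________
________
Generation 4: 0 live cells
________
________
________
________
________

Cell (4,3) at generation 4: 0 -> dead

Answer: dead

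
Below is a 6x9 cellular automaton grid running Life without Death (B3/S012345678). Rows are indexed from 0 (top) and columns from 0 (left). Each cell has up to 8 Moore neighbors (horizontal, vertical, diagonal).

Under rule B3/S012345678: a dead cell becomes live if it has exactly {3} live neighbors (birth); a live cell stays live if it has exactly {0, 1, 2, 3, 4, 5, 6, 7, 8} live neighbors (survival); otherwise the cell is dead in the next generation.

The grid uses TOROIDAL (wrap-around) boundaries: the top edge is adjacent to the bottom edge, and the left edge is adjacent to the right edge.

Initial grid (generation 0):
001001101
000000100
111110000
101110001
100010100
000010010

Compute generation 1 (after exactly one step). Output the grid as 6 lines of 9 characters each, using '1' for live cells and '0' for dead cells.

Simulating step by step:
Generation 0 (given above): 20 live cells
Generation 1: 29 live cells
(generation 1 grid is the final answer)

Answer: 001001101
100010110
111111001
101110001
110010110
000110011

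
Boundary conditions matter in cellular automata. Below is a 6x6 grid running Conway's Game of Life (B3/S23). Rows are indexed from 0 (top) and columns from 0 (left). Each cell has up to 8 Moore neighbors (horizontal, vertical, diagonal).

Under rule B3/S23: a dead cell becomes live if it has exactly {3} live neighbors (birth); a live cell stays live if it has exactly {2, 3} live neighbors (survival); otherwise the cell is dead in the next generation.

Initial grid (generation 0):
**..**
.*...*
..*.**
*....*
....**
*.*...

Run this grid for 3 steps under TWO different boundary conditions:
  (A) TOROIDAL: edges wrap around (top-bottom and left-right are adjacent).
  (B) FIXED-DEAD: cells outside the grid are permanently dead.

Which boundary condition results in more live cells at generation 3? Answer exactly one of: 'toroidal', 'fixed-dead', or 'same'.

Under TOROIDAL boundary, generation 3:
.*..**
.****.
......
......
*.....
.*...*
Population = 10

Under FIXED-DEAD boundary, generation 3:
...**.
****..
.*..*.
.****.
...*..
......
Population = 13

Comparison: toroidal=10, fixed-dead=13 -> fixed-dead

Answer: fixed-dead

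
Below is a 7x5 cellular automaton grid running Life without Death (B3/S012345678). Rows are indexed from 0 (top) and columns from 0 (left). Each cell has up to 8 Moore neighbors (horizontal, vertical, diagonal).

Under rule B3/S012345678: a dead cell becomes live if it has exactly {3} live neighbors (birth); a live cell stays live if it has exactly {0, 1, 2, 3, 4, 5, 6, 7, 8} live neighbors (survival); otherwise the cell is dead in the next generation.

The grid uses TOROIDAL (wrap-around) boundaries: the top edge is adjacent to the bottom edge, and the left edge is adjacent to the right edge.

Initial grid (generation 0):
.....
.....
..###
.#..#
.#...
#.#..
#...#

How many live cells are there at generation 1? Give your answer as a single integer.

Answer: 15

Derivation:
Simulating step by step:
Generation 0 (given above): 10 live cells
Generation 1: 15 live cells
.....
...#.
#.###
.#..#
.##..
#.#.#
##..#
Population at generation 1: 15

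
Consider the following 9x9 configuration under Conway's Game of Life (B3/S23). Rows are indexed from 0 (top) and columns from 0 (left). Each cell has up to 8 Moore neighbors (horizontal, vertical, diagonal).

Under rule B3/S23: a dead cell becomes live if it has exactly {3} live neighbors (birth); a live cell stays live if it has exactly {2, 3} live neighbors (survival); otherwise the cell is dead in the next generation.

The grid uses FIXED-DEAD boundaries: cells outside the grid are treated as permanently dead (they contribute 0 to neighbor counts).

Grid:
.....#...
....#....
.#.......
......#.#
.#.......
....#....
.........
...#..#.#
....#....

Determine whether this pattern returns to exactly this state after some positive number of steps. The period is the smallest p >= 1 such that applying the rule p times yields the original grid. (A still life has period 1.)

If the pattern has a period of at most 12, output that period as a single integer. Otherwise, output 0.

Simulating and comparing each generation to the original:
Gen 0 (original, given above): 11 live cells
Gen 1: 0 live cells, differs from original
Gen 2: 0 live cells, differs from original
Gen 3: 0 live cells, differs from original
Gen 4: 0 live cells, differs from original
Gen 5: 0 live cells, differs from original
Gen 6: 0 live cells, differs from original
Gen 7: 0 live cells, differs from original
Gen 8: 0 live cells, differs from original
Gen 9: 0 live cells, differs from original
Gen 10: 0 live cells, differs from original
Gen 11: 0 live cells, differs from original
Gen 12: 0 live cells, differs from original
No period found within 12 steps.

Answer: 0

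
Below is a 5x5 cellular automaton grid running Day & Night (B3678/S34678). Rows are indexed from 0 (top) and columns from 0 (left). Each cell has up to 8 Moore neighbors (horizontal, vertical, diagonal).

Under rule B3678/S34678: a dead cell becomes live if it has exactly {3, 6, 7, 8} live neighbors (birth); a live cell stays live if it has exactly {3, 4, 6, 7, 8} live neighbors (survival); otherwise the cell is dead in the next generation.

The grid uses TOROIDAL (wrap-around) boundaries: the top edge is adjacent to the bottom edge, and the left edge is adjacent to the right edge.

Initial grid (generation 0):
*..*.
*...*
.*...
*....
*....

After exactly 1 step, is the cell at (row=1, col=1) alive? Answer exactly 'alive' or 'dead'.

Simulating step by step:
Generation 0 (given above): 7 live cells
Generation 1: 8 live cells
**...
**..*
....*
.*...
.*...

Cell (1,1) at generation 1: 1 -> alive

Answer: alive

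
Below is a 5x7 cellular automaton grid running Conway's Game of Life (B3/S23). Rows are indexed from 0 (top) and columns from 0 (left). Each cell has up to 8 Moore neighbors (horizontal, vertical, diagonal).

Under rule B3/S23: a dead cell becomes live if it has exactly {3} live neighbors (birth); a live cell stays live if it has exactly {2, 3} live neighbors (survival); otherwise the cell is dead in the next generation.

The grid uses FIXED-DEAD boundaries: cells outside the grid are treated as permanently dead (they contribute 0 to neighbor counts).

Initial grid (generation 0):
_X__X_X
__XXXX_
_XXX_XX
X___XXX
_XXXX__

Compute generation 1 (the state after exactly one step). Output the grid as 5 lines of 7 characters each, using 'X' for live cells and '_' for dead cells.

Answer: __X_X__
_______
_X_____
X_____X
_XXXX__

Derivation:
Simulating step by step:
Generation 0 (given above): 20 live cells
Generation 1: 9 live cells
(generation 1 grid is the final answer)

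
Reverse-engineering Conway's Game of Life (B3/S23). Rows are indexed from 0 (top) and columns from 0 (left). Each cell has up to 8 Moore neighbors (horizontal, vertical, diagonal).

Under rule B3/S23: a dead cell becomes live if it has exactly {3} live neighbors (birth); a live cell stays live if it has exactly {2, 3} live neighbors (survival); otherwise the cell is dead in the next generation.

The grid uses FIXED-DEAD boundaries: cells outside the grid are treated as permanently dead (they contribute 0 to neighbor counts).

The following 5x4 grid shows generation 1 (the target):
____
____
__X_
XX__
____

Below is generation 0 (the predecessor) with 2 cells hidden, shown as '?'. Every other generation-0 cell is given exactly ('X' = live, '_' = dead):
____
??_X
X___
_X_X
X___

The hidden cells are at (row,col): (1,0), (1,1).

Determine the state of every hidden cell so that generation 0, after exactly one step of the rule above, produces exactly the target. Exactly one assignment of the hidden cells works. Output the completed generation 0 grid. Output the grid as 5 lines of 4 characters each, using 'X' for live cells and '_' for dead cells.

Hidden generation-0 cells (in order): (1,0), (1,1).
A hidden cell only influences target cells in its own 3x3 neighborhood. Try each of the 2^2 = 4 assignments, step the completed generation 0 forward once under B3/S23, and compare with the target:
  (1,0)=_ (1,1)=_ -> step reproduces the target at every cell -> ACCEPT
  (1,0)=_ (1,1)=X -> step gives (2,0)='X' but target has '_' -> reject
  (1,0)=X (1,1)=_ -> step gives (2,0)='X' but target has '_' -> reject
  (1,0)=X (1,1)=X -> step gives (1,0)='X' but target has '_' -> reject
Unique solution: (1,0)=dead, (1,1)=dead.
Check: live-neighbor counts of every cell in the completed generation 0:
0011
1110
1232
3220
1221
Applying B3/S23 to generation 0 with these counts gives:
____
____
__X_
XX__
____
which matches the target exactly.

Answer: ____
___X
X___
_X_X
X___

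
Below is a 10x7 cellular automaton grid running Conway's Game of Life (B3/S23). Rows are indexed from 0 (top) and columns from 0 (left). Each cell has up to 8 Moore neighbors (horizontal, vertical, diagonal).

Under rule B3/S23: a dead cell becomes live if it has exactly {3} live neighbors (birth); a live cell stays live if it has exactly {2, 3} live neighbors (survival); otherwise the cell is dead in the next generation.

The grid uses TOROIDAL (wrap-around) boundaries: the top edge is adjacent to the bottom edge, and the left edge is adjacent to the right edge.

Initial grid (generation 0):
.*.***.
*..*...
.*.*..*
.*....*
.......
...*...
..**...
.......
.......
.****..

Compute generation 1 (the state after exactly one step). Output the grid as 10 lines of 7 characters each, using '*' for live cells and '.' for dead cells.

Answer: **...*.
**.*.**
.*....*
..*....
.......
..**...
..**...
.......
..**...
.*...*.

Derivation:
Simulating step by step:
Generation 0 (given above): 18 live cells
Generation 1: 19 live cells
(generation 1 grid is the final answer)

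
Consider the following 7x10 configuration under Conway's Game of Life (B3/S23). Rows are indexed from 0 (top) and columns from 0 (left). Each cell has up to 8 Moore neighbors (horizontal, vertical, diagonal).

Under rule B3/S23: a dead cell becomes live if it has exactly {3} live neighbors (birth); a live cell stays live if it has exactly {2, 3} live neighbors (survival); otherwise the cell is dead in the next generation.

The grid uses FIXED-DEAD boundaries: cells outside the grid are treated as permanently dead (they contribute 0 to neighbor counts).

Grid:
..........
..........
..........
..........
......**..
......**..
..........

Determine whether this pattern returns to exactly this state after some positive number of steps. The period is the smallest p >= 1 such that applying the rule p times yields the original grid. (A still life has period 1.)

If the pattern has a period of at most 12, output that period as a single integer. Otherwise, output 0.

Answer: 1

Derivation:
Simulating and comparing each generation to the original:
Gen 0 (original, given above): 4 live cells
Gen 1: 4 live cells, MATCHES original -> period = 1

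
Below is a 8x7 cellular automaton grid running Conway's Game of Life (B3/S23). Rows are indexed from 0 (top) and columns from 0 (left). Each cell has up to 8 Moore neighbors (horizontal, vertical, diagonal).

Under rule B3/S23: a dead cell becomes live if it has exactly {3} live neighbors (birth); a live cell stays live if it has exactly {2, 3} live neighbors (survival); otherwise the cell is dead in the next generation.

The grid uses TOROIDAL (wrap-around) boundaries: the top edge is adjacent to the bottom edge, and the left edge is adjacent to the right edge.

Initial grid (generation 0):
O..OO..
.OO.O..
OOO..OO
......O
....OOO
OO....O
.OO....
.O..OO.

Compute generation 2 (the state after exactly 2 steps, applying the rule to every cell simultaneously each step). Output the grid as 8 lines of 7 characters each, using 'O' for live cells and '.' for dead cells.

Answer: OO..OOO
...OOOO
..OO.O.
..OOOO.
OOO....
OOO..OO
..OOO..
OO..OO.

Derivation:
Simulating step by step:
Generation 0 (given above): 23 live cells
Generation 1: 18 live cells
O......
....O..
..OO.OO
.O..O..
.......
.OO...O
..O..OO
OO..OO.
Generation 2: 31 live cells
(generation 2 grid is the final answer)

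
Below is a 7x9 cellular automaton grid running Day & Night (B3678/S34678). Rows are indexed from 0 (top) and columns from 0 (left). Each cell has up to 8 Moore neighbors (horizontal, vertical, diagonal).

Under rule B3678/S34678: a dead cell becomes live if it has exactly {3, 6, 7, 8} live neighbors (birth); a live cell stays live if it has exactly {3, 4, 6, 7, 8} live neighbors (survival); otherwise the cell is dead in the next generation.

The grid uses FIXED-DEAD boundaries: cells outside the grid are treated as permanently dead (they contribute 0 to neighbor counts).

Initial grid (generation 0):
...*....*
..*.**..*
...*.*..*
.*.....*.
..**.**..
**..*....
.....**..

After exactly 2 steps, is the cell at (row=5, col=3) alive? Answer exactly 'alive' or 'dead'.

Answer: alive

Derivation:
Simulating step by step:
Generation 0 (given above): 20 live cells
Generation 1: 14 live cells
....*....
....*..*.
..*...**.
...*.*...
*.*.*....
..***....
.........
Generation 2: 20 live cells
.........
...*.**..
...****..
.****.*..
.*****...
.*.*.....
...*.....

Cell (5,3) at generation 2: 1 -> alive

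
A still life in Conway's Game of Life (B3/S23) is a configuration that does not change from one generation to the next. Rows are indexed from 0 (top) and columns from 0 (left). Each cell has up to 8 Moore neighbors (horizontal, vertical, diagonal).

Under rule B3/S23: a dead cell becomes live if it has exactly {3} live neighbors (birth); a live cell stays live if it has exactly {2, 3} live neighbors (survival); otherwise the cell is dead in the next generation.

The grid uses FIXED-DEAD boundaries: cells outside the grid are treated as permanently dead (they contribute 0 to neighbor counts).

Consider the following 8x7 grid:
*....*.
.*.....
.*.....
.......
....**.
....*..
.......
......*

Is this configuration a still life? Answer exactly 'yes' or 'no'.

Compute generation 1 and compare to generation 0 (given above):
Generation 1:
.......
**.....
.......
.......
....**.
....**.
.......
.......
Cell (0,0) differs: gen0=1 vs gen1=0 -> NOT a still life.

Answer: no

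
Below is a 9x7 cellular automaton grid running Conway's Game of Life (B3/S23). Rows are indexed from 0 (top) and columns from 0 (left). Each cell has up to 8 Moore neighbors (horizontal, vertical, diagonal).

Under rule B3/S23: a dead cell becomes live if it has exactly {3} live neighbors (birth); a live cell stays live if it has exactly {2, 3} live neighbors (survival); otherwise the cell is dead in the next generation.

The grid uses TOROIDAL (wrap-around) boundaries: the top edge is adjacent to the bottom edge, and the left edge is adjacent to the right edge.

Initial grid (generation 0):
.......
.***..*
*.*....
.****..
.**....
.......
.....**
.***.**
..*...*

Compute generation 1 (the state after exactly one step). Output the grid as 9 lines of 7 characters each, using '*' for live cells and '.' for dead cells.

Simulating step by step:
Generation 0 (given above): 21 live cells
Generation 1: 26 live cells
(generation 1 grid is the final answer)

Answer: **.*...
****...
*...*..
*......
.*.....
.......
*.*.***
.****..
****.**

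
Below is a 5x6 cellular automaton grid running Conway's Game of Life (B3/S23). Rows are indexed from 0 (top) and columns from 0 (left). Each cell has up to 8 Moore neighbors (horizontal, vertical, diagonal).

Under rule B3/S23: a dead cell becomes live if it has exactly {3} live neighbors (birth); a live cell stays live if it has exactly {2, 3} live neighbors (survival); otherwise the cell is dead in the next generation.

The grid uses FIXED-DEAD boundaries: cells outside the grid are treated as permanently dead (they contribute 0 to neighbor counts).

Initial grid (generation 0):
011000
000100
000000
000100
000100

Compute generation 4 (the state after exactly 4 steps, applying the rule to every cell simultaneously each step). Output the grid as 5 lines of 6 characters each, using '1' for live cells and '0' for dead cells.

Simulating step by step:
Generation 0 (given above): 5 live cells
Generation 1: 2 live cells
001000
001000
000000
000000
000000
Generation 2: 0 live cells
000000
000000
000000
000000
000000
Generation 3: 0 live cells
000000
000000
000000
000000
000000
Generation 4: 0 live cells
(generation 4 grid is the final answer)

Answer: 000000
000000
000000
000000
000000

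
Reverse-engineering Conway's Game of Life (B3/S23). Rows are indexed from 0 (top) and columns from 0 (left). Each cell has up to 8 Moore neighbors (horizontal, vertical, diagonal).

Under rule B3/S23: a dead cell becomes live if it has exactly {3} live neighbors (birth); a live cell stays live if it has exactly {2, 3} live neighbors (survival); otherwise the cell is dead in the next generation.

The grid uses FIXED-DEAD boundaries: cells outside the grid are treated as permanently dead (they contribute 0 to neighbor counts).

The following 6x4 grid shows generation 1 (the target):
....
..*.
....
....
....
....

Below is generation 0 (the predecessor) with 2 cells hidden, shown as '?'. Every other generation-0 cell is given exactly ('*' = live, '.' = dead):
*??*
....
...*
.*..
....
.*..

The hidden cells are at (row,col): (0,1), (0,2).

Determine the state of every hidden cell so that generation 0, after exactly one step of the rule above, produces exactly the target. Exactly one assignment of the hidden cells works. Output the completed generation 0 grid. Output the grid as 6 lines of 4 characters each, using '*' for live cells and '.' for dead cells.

Hidden generation-0 cells (in order): (0,1), (0,2).
A hidden cell only influences target cells in its own 3x3 neighborhood. Try each of the 2^2 = 4 assignments, step the completed generation 0 forward once under B3/S23, and compare with the target:
  (0,1)=. (0,2)=. -> step gives (1,2)='.' but target has '*' -> reject
  (0,1)=. (0,2)=* -> step gives (1,3)='*' but target has '.' -> reject
  (0,1)=* (0,2)=. -> step reproduces the target at every cell -> ACCEPT
  (0,1)=* (0,2)=* -> step gives (0,1)='*' but target has '.' -> reject
Unique solution: (0,1)=live, (0,2)=dead.
Check: live-neighbor counts of every cell in the completed generation 0:
1120
2232
1120
1021
2220
1010
Applying B3/S23 to generation 0 with these counts gives:
....
..*.
....
....
....
....
which matches the target exactly.

Answer: **.*
....
...*
.*..
....
.*..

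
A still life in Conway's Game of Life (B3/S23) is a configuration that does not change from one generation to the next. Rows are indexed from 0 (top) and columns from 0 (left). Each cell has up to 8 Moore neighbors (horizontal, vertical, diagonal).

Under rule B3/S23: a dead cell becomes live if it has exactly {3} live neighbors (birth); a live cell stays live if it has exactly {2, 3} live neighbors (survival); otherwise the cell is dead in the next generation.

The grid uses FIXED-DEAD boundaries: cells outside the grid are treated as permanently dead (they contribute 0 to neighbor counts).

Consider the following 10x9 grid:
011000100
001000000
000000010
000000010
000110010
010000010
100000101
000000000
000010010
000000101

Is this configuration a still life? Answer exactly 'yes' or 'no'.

Compute generation 1 and compare to generation 0 (given above):
Generation 1:
011000000
011000000
000000000
000000111
000000111
000000111
000000010
000000010
000000010
000000010
Cell (0,6) differs: gen0=1 vs gen1=0 -> NOT a still life.

Answer: no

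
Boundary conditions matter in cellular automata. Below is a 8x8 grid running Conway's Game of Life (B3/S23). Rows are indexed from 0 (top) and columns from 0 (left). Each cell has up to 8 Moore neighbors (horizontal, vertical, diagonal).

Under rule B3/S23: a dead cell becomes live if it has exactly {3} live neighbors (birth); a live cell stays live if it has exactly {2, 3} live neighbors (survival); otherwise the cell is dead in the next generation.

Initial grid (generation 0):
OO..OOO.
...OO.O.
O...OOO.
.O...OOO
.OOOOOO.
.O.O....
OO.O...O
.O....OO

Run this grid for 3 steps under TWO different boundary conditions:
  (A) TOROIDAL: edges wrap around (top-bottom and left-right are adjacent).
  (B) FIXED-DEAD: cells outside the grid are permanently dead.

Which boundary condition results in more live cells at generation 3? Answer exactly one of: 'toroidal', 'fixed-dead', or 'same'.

Answer: toroidal

Derivation:
Under TOROIDAL boundary, generation 3:
O...OOOO
O......O
O.......
OO......
.OO.....
OO....OO
O...OO.O
....OOOO
Population = 24

Under FIXED-DEAD boundary, generation 3:
..OOO...
..OOO...
........
O.O.....
O.O.....
O.OO....
..OO..O.
........
Population = 16

Comparison: toroidal=24, fixed-dead=16 -> toroidal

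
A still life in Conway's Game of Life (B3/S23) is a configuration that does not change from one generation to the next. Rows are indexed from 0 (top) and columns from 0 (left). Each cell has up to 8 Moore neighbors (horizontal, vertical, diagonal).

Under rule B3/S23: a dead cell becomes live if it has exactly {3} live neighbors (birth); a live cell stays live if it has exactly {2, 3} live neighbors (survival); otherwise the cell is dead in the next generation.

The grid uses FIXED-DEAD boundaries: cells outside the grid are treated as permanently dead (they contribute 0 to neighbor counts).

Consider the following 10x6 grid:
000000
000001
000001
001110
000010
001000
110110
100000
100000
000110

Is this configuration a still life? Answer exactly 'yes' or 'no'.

Answer: no

Derivation:
Compute generation 1 and compare to generation 0 (given above):
Generation 1:
000000
000000
000101
000111
001010
011010
111100
100000
000000
000000
Cell (1,5) differs: gen0=1 vs gen1=0 -> NOT a still life.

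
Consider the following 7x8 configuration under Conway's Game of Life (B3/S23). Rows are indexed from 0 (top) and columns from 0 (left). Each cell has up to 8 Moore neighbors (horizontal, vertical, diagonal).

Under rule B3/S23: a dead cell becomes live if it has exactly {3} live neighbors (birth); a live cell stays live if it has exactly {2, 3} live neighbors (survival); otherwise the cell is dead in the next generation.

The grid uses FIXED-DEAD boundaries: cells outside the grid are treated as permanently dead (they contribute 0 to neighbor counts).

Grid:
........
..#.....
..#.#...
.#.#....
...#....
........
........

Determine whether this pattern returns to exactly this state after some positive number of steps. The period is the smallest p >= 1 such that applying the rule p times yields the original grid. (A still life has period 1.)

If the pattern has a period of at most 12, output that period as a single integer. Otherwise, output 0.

Simulating and comparing each generation to the original:
Gen 0 (original, given above): 6 live cells
Gen 1: 6 live cells, differs from original
Gen 2: 6 live cells, MATCHES original -> period = 2

Answer: 2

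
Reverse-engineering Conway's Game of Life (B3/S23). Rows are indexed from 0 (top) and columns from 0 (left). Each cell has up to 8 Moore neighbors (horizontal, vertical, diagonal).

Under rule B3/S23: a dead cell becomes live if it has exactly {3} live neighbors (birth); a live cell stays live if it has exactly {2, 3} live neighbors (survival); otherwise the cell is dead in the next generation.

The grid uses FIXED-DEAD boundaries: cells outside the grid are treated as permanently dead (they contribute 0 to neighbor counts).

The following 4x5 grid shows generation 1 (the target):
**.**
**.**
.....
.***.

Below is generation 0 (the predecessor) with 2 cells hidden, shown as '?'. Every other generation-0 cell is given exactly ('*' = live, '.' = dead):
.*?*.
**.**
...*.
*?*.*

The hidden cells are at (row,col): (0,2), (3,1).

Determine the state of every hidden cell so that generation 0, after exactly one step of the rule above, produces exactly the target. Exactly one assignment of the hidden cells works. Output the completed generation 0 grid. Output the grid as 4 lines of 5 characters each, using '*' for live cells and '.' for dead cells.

Hidden generation-0 cells (in order): (0,2), (3,1).
A hidden cell only influences target cells in its own 3x3 neighborhood. Try each of the 2^2 = 4 assignments, step the completed generation 0 forward once under B3/S23, and compare with the target:
  (0,2)=. (3,1)=. -> step gives (2,0)='*' but target has '.' -> reject
  (0,2)=. (3,1)=* -> step reproduces the target at every cell -> ACCEPT
  (0,2)=* (3,1)=. -> step gives (1,3)='.' but target has '*' -> reject
  (0,2)=* (3,1)=* -> step gives (1,3)='.' but target has '*' -> reject
Unique solution: (0,2)=dead, (3,1)=live.
Check: live-neighbor counts of every cell in the completed generation 0:
32423
22533
45544
12231
Applying B3/S23 to generation 0 with these counts gives:
**.**
**.**
.....
.***.
which matches the target exactly.

Answer: .*.*.
**.**
...*.
***.*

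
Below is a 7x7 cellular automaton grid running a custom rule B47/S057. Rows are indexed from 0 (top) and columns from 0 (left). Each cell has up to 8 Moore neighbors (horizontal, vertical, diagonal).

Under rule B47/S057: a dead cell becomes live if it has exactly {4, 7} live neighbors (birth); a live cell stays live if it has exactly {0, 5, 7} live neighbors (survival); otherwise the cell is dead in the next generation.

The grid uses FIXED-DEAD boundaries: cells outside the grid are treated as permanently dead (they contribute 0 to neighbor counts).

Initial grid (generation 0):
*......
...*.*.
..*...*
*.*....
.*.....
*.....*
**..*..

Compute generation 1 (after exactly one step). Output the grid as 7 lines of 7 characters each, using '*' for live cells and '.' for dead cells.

Simulating step by step:
Generation 0 (given above): 13 live cells
Generation 1: 5 live cells
(generation 1 grid is the final answer)

Answer: *......
.......
.......
.*.....
.......
.*....*
....*..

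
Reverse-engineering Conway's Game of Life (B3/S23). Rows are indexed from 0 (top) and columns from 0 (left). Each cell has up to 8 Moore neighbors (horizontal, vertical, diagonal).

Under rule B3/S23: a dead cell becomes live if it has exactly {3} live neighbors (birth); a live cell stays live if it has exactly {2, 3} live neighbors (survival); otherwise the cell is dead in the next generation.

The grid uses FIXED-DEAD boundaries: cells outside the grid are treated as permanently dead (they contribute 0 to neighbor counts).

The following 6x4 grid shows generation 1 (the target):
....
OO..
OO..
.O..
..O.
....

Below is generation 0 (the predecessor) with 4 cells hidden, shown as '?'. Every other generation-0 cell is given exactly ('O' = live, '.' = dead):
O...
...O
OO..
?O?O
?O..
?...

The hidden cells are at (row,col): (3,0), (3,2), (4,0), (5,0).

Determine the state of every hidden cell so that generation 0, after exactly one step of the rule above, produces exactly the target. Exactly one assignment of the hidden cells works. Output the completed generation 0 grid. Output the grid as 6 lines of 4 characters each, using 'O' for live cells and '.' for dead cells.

Answer: O...
...O
OO..
.O.O
.O..
....

Derivation:
Hidden generation-0 cells (in order): (3,0), (3,2), (4,0), (5,0).
A hidden cell only influences target cells in its own 3x3 neighborhood. Try each of the 2^4 = 16 assignments, step the completed generation 0 forward once under B3/S23, and compare with the target:
  (3,0)=. (3,2)=. (4,0)=. (5,0)=. -> step reproduces the target at every cell -> ACCEPT
  (3,0)=. (3,2)=. (4,0)=. (5,0)=O -> step gives (4,0)='O' but target has '.' -> reject
  (3,0)=. (3,2)=. (4,0)=O (5,0)=. -> step gives (3,1)='.' but target has 'O' -> reject
  (3,0)=. (3,2)=. (4,0)=O (5,0)=O -> step gives (3,1)='.' but target has 'O' -> reject
  (3,0)=. (3,2)=O (4,0)=. (5,0)=. -> step gives (2,3)='O' but target has '.' -> reject
  (3,0)=. (3,2)=O (4,0)=. (5,0)=O -> step gives (2,3)='O' but target has '.' -> reject
  (3,0)=. (3,2)=O (4,0)=O (5,0)=. -> step gives (2,3)='O' but target has '.' -> reject
  (3,0)=. (3,2)=O (4,0)=O (5,0)=O -> step gives (2,3)='O' but target has '.' -> reject
  (3,0)=O (3,2)=. (4,0)=. (5,0)=. -> step gives (3,1)='.' but target has 'O' -> reject
  (3,0)=O (3,2)=. (4,0)=. (5,0)=O -> step gives (3,1)='.' but target has 'O' -> reject
  (3,0)=O (3,2)=. (4,0)=O (5,0)=. -> step gives (3,1)='.' but target has 'O' -> reject
  (3,0)=O (3,2)=. (4,0)=O (5,0)=O -> step gives (3,1)='.' but target has 'O' -> reject
  (3,0)=O (3,2)=O (4,0)=. (5,0)=. -> step gives (2,1)='.' but target has 'O' -> reject
  (3,0)=O (3,2)=O (4,0)=. (5,0)=O -> step gives (2,1)='.' but target has 'O' -> reject
  (3,0)=O (3,2)=O (4,0)=O (5,0)=. -> step gives (2,1)='.' but target has 'O' -> reject
  (3,0)=O (3,2)=O (4,0)=O (5,0)=O -> step gives (2,1)='.' but target has 'O' -> reject
Unique solution: (3,0)=dead, (3,2)=dead, (4,0)=dead, (5,0)=dead.
Check: live-neighbor counts of every cell in the completed generation 0:
0111
3320
2242
4340
2131
1110
Applying B3/S23 to generation 0 with these counts gives:
....
OO..
OO..
.O..
..O.
....
which matches the target exactly.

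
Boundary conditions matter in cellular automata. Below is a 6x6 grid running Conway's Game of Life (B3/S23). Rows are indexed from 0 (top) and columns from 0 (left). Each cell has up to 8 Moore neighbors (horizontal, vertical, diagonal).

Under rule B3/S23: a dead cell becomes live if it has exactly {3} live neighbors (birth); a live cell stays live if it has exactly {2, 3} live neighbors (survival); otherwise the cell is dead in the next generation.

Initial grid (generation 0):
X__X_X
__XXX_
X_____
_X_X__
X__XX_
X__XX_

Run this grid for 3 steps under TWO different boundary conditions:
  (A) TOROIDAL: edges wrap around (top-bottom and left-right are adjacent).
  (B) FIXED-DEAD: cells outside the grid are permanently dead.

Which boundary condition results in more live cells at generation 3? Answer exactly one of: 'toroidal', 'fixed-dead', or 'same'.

Under TOROIDAL boundary, generation 3:
___XX_
______
______
___XX_
____XX
______
Population = 6

Under FIXED-DEAD boundary, generation 3:
______
____XX
___X_X
____X_
______
______
Population = 5

Comparison: toroidal=6, fixed-dead=5 -> toroidal

Answer: toroidal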